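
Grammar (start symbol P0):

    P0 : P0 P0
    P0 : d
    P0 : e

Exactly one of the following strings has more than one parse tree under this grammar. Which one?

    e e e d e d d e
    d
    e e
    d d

e e e d e d d e: 429 trees
d: 1 tree
e e: 1 tree
d d: 1 tree

e e e d e d d e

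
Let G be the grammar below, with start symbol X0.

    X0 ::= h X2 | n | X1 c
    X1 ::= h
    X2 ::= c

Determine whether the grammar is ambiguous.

Witness: h c

Derivation 1: X0 ⇒ h X2 ⇒ h c
Derivation 2: X0 ⇒ X1 c ⇒ h c

Two distinct leftmost derivations for the same string.

Ambiguous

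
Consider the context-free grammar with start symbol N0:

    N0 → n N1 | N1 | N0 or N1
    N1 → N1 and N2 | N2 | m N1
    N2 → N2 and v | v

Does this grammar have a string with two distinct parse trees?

Witness: v and v

Derivation 1: N0 ⇒ N1 ⇒ N1 and N2 ⇒ N2 and N2 ⇒ v and N2 ⇒ v and v
Derivation 2: N0 ⇒ N1 ⇒ N2 ⇒ N2 and v ⇒ v and v

Two distinct leftmost derivations for the same string.

Ambiguous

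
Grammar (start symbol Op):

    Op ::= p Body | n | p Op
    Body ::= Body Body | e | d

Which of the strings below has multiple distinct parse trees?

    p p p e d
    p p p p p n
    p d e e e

p p p e d: 1 tree
p p p p p n: 1 tree
p d e e e: 5 trees

p d e e e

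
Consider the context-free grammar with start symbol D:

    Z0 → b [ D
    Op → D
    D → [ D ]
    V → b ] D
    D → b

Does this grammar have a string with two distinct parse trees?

Unambiguous

(Op, Z0, V are unreachable from D, so their rules don't affect L(D).) Each string is a nest of matched brackets around a single atom. An opening bracket forces the recursive rule; an atom forces the base rule.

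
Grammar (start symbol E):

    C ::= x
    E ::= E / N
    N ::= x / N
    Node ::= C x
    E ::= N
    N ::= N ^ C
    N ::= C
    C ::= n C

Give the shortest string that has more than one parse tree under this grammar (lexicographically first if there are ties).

x / x

length 1: no string has ≥2 trees
length 2: no string has ≥2 trees
length 3: x / x has 2 parse trees

Two derivations of x / x:
  E ⇒ E / N ⇒ N / N ⇒ C / N ⇒ x / N ⇒ x / C ⇒ x / x
  E ⇒ N ⇒ x / N ⇒ x / C ⇒ x / x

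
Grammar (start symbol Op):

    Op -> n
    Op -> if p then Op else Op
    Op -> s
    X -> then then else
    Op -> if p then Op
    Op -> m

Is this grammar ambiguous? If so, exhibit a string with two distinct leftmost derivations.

Ambiguous

Witness: if p then if p then m else m

Derivation 1: Op ⇒ if p then Op else Op ⇒ if p then if p then Op else Op ⇒ if p then if p then m else Op ⇒ if p then if p then m else m
Derivation 2: Op ⇒ if p then Op ⇒ if p then if p then Op else Op ⇒ if p then if p then m else Op ⇒ if p then if p then m else m

Two distinct leftmost derivations for the same string.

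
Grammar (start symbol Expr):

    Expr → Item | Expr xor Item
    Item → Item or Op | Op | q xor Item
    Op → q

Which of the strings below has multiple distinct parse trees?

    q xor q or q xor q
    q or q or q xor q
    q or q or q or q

q xor q or q xor q: 3 trees
q or q or q xor q: 1 tree
q or q or q or q: 1 tree

q xor q or q xor q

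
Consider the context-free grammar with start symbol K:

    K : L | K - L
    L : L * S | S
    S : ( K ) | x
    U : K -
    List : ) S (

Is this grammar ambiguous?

(U, List are unreachable from K, so their rules don't affect L(K).) This is a standard precedence ladder (K over L over S), with each level left-recursive on its own operator ('-' at K, '*' at L). That structure is LR(1), hence unambiguous.

Unambiguous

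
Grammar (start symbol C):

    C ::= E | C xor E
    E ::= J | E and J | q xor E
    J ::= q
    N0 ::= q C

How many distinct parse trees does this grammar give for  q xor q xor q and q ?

Parse trees for q xor q xor q and q:
  [C [E [E q xor [E q xor [E [J q]]]] and [J q]]]
  [C [E q xor [E [E q xor [E [J q]]] and [J q]]]]
  [C [E q xor [E q xor [E [E [J q]] and [J q]]]]]
  [C [C [E [J q]]] xor [E [E q xor [E [J q]]] and [J q]]]
  [C [C [E [J q]]] xor [E q xor [E [E [J q]] and [J q]]]]
  [C [C [E q xor [E [J q]]]] xor [E [E [J q]] and [J q]]]
  [C [C [C [E [J q]]] xor [E [J q]]] xor [E [E [J q]] and [J q]]]

7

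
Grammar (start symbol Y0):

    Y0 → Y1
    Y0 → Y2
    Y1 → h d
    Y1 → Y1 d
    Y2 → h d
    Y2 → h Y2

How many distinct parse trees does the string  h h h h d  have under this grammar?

Parse trees for h h h h d:
  [Y0 [Y2 h [Y2 h [Y2 h [Y2 h d]]]]]

1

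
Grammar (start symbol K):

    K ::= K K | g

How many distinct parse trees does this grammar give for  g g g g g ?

Parse trees for g g g g g (showing first 6 of 14):
  [K [K g] [K [K g] [K [K g] [K [K g] [K g]]]]]
  [K [K g] [K [K g] [K [K [K g] [K g]] [K g]]]]
  [K [K g] [K [K [K g] [K g]] [K [K g] [K g]]]]
  [K [K g] [K [K [K g] [K [K g] [K g]]] [K g]]]
  [K [K g] [K [K [K [K g] [K g]] [K g]] [K g]]]
  [K [K [K g] [K g]] [K [K g] [K [K g] [K g]]]]

14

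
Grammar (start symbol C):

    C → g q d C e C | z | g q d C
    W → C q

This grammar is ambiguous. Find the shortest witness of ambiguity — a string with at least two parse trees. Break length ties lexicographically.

length 1: no string has ≥2 trees
length 4: no string has ≥2 trees
length 6: no string has ≥2 trees
length 7: no string has ≥2 trees
length 9: g q d g q d z e z has 2 parse trees

Two derivations of g q d g q d z e z:
  C ⇒ g q d C e C ⇒ g q d g q d C e C ⇒ g q d g q d z e C ⇒ g q d g q d z e z
  C ⇒ g q d C ⇒ g q d g q d C e C ⇒ g q d g q d z e C ⇒ g q d g q d z e z

g q d g q d z e z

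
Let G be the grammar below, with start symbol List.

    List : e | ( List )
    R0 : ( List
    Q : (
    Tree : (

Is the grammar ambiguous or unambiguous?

Only List is reachable from List; ignoring the rest: Each string is a nest of matched brackets around a single atom. An opening bracket forces the recursive rule; an atom forces the base rule.

Unambiguous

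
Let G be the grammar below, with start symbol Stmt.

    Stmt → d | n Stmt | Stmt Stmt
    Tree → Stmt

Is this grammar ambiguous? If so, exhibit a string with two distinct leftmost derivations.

Ambiguous

Witness: d d d

Derivation 1: Stmt ⇒ Stmt Stmt ⇒ d Stmt ⇒ d Stmt Stmt ⇒ d d Stmt ⇒ d d d
Derivation 2: Stmt ⇒ Stmt Stmt ⇒ Stmt Stmt Stmt ⇒ d Stmt Stmt ⇒ d d Stmt ⇒ d d d

Two distinct leftmost derivations for the same string.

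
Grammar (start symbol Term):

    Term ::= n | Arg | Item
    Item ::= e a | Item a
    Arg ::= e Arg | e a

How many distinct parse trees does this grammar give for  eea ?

1

Parse trees for eea:
  [Term [Arg e [Arg e a]]]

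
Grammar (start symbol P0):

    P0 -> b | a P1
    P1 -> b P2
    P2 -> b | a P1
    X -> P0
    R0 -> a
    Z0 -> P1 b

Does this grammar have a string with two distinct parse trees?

Unambiguous

(X, R0, Z0 are unreachable from P0, so their rules don't affect L(P0).) The reachable rules are right-linear with at most one rule per (nonterminal, next-terminal) pair. Each input token forces the next rule, so parsing is deterministic.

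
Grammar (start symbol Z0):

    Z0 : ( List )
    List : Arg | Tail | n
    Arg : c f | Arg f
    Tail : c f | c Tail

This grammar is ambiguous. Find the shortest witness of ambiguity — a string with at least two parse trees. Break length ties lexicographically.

( c f )

length 3: no string has ≥2 trees
length 4: ( c f ) has 2 parse trees

Two derivations of ( c f ):
  Z0 ⇒ ( List ) ⇒ ( Arg ) ⇒ ( c f )
  Z0 ⇒ ( List ) ⇒ ( Tail ) ⇒ ( c f )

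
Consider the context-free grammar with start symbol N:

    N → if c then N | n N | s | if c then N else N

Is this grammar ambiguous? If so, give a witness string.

Witness: if c then if c then s else s

Derivation 1: N ⇒ if c then N ⇒ if c then if c then N else N ⇒ if c then if c then s else N ⇒ if c then if c then s else s
Derivation 2: N ⇒ if c then N else N ⇒ if c then if c then N else N ⇒ if c then if c then s else N ⇒ if c then if c then s else s

Two distinct leftmost derivations for the same string.

Ambiguous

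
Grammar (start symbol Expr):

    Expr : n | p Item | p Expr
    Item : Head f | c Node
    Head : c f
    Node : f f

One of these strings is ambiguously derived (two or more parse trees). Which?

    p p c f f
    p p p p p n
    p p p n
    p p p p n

p p c f f: 2 trees
p p p p p n: 1 tree
p p p n: 1 tree
p p p p n: 1 tree

p p c f f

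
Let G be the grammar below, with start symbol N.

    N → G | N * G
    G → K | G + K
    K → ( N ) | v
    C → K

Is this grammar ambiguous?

Unambiguous

Only N, G, K are reachable from N; ignoring the rest: N → N * G | G  ;  G → G + K | K  — a left-associative chain with K at the bottom. Each string factors uniquely by precedence.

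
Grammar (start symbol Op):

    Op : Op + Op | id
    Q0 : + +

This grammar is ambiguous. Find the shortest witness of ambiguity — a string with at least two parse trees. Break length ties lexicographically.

id + id + id

length 1: no string has ≥2 trees
length 3: no string has ≥2 trees
length 5: id + id + id has 2 parse trees

Two derivations of id + id + id:
  Op ⇒ Op + Op ⇒ Op + Op + Op ⇒ id + Op + Op ⇒ id + id + Op ⇒ id + id + id
  Op ⇒ Op + Op ⇒ id + Op ⇒ id + Op + Op ⇒ id + id + Op ⇒ id + id + id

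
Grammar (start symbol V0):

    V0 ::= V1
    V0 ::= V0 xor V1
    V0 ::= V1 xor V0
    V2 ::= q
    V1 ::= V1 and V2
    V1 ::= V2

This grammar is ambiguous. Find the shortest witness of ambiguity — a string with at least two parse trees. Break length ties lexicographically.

q xor q

length 1: no string has ≥2 trees
length 3: q xor q has 2 parse trees

Two derivations of q xor q:
  V0 ⇒ V0 xor V1 ⇒ V1 xor V1 ⇒ V2 xor V1 ⇒ q xor V1 ⇒ q xor V2 ⇒ q xor q
  V0 ⇒ V1 xor V0 ⇒ V2 xor V0 ⇒ q xor V0 ⇒ q xor V1 ⇒ q xor V2 ⇒ q xor q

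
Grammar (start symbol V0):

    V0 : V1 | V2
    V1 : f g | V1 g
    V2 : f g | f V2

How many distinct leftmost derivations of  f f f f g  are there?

1

Parse trees for f f f f g:
  [V0 [V2 f [V2 f [V2 f [V2 f g]]]]]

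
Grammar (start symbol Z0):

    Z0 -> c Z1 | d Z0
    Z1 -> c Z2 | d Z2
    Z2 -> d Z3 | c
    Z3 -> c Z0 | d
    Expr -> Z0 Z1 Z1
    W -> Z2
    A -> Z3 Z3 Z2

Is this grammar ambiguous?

Unambiguous

(Expr, W, A are unreachable from Z0, so their rules don't affect L(Z0).) The reachable rules are right-linear with at most one rule per (nonterminal, next-terminal) pair. Each input token forces the next rule, so parsing is deterministic.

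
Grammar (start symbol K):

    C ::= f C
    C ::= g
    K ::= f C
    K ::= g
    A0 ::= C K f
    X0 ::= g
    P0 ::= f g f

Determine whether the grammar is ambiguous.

Unambiguous

Only K, C are reachable from K; ignoring the rest: The reachable rules are right-linear with at most one rule per (nonterminal, next-terminal) pair. Each input token forces the next rule, so parsing is deterministic.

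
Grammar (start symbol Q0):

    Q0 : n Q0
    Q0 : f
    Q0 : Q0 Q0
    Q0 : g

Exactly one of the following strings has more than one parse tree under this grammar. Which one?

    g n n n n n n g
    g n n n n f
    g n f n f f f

g n f n f f f

g n n n n n n g: 1 tree
g n n n n f: 1 tree
g n f n f f f: 43 trees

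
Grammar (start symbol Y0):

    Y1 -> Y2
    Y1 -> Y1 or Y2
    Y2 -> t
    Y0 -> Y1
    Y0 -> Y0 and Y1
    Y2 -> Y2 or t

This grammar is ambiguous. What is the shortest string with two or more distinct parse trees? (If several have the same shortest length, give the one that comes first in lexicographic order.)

t or t

length 1: no string has ≥2 trees
length 3: t or t has 2 parse trees

Two derivations of t or t:
  Y0 ⇒ Y1 ⇒ Y2 ⇒ Y2 or t ⇒ t or t
  Y0 ⇒ Y1 ⇒ Y1 or Y2 ⇒ Y2 or Y2 ⇒ t or Y2 ⇒ t or t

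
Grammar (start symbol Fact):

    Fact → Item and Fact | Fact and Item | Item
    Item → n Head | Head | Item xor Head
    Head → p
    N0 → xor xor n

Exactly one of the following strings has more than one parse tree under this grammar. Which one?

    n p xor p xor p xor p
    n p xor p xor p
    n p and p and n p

n p xor p xor p xor p: 1 tree
n p xor p xor p: 1 tree
n p and p and n p: 4 trees

n p and p and n p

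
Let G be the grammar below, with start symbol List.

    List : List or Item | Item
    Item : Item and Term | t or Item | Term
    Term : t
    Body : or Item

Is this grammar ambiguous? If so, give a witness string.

Ambiguous

Witness: t or t

Derivation 1: List ⇒ List or Item ⇒ Item or Item ⇒ Term or Item ⇒ t or Item ⇒ t or Term ⇒ t or t
Derivation 2: List ⇒ Item ⇒ t or Item ⇒ t or Term ⇒ t or t

Two distinct leftmost derivations for the same string.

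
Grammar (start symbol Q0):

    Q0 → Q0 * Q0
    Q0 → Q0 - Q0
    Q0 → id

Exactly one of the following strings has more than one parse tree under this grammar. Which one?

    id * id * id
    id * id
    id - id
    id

id * id * id

id * id * id: 2 trees
id * id: 1 tree
id - id: 1 tree
id: 1 tree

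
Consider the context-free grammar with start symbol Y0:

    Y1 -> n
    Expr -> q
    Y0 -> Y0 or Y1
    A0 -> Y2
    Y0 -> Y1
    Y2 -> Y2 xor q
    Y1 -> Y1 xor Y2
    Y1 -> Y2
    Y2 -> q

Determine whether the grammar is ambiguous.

Witness: q xor q

Derivation 1: Y0 ⇒ Y1 ⇒ Y1 xor Y2 ⇒ Y2 xor Y2 ⇒ q xor Y2 ⇒ q xor q
Derivation 2: Y0 ⇒ Y1 ⇒ Y2 ⇒ Y2 xor q ⇒ q xor q

Two distinct leftmost derivations for the same string.

Ambiguous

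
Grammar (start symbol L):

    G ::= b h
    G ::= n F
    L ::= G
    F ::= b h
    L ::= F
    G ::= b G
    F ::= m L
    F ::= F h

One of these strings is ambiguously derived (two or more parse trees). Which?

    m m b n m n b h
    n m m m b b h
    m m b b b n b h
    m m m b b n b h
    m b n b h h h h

m b n b h h h h

m m b n m n b h: 1 tree
n m m m b b h: 1 tree
m m b b b n b h: 1 tree
m m m b b n b h: 1 tree
m b n b h h h h: 4 trees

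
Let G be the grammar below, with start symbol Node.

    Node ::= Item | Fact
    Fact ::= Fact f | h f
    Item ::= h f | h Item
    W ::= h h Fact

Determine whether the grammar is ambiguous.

Ambiguous

Witness: h f

Derivation 1: Node ⇒ Item ⇒ h f
Derivation 2: Node ⇒ Fact ⇒ h f

Two distinct leftmost derivations for the same string.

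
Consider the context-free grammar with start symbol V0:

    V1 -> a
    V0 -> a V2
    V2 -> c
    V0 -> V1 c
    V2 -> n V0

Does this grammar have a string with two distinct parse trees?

Ambiguous

Witness: a c

Derivation 1: V0 ⇒ a V2 ⇒ a c
Derivation 2: V0 ⇒ V1 c ⇒ a c

Two distinct leftmost derivations for the same string.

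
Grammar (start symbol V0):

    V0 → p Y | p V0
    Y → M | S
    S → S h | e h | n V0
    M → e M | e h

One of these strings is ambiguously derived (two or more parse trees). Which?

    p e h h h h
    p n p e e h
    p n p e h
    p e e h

p e h h h h: 1 tree
p n p e e h: 1 tree
p n p e h: 2 trees
p e e h: 1 tree

p n p e h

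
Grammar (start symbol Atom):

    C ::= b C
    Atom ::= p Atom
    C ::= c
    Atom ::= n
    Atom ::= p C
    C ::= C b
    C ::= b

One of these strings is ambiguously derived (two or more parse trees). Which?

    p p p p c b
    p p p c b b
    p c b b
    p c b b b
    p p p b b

p p p b b

p p p p c b: 1 tree
p p p c b b: 1 tree
p c b b: 1 tree
p c b b b: 1 tree
p p p b b: 2 trees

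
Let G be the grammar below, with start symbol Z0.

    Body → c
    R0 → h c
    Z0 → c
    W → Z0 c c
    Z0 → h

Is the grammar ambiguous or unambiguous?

Only Z0 is reachable from Z0; ignoring the rest: Restricted to the reachable nonterminals, every rule has the form A → t or A → t B, and no two rules for the same A share a first terminal. The grammar encodes a DFA — one run per string.

Unambiguous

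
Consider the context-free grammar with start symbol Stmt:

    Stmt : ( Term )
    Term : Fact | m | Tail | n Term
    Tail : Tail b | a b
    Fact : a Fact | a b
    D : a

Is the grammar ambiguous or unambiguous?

Witness: ( a b )

Derivation 1: Stmt ⇒ ( Term ) ⇒ ( Fact ) ⇒ ( a b )
Derivation 2: Stmt ⇒ ( Term ) ⇒ ( Tail ) ⇒ ( a b )

Two distinct leftmost derivations for the same string.

Ambiguous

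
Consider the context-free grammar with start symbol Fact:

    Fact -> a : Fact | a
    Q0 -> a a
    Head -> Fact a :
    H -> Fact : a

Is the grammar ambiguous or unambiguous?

(Q0, Head, H are unreachable from Fact, so their rules don't affect L(Fact).) Right-recursive list with a separator: after each atom, whether the separator follows determines the rule. One parse per string.

Unambiguous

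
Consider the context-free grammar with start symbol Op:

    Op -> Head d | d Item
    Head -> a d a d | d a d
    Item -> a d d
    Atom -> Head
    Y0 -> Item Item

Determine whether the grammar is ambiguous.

Ambiguous

Witness: d a d d

Derivation 1: Op ⇒ Head d ⇒ d a d d
Derivation 2: Op ⇒ d Item ⇒ d a d d

Two distinct leftmost derivations for the same string.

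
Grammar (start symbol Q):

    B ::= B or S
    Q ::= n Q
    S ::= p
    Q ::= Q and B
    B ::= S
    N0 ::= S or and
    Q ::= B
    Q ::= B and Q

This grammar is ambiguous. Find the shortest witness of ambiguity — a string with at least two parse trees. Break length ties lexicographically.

length 1: no string has ≥2 trees
length 2: no string has ≥2 trees
length 3: p and p has 2 parse trees

Two derivations of p and p:
  Q ⇒ Q and B ⇒ B and B ⇒ S and B ⇒ p and B ⇒ p and S ⇒ p and p
  Q ⇒ B and Q ⇒ S and Q ⇒ p and Q ⇒ p and B ⇒ p and S ⇒ p and p

p and p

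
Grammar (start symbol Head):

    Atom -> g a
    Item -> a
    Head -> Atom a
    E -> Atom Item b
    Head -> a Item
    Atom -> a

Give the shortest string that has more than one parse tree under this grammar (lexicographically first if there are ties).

a a

length 2: a a has 2 parse trees

Two derivations of a a:
  Head ⇒ Atom a ⇒ a a
  Head ⇒ a Item ⇒ a a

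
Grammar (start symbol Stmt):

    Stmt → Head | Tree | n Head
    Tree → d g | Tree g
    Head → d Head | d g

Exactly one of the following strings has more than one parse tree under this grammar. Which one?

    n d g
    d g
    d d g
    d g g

d g

n d g: 1 tree
d g: 2 trees
d d g: 1 tree
d g g: 1 tree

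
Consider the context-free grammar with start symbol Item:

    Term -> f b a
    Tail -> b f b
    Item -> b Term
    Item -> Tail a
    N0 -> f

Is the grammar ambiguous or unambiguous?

Ambiguous

Witness: b f b a

Derivation 1: Item ⇒ b Term ⇒ b f b a
Derivation 2: Item ⇒ Tail a ⇒ b f b a

Two distinct leftmost derivations for the same string.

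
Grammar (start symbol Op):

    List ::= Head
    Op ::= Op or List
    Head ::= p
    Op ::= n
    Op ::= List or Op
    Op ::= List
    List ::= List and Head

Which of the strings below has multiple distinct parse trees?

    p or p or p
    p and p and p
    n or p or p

p or p or p: 4 trees
p and p and p: 1 tree
n or p or p: 1 tree

p or p or p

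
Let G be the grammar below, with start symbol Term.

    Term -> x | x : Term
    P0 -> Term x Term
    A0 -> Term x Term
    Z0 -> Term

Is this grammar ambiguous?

Unambiguous

Only Term is reachable from Term; ignoring the rest: Right-recursive list with a separator: after each atom, whether the separator follows determines the rule. One parse per string.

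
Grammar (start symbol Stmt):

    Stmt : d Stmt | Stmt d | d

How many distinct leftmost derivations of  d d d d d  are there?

Parse trees for d d d d d (showing first 6 of 16):
  [Stmt d [Stmt d [Stmt d [Stmt d [Stmt d]]]]]
  [Stmt d [Stmt d [Stmt d [Stmt [Stmt d] d]]]]
  [Stmt d [Stmt d [Stmt [Stmt d [Stmt d]] d]]]
  [Stmt d [Stmt d [Stmt [Stmt [Stmt d] d] d]]]
  [Stmt d [Stmt [Stmt d [Stmt d [Stmt d]]] d]]
  [Stmt d [Stmt [Stmt d [Stmt [Stmt d] d]] d]]

16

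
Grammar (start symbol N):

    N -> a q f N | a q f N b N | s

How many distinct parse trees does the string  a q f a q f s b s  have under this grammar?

2

Parse trees for a q f a q f s b s:
  [N a q f [N a q f [N s] b [N s]]]
  [N a q f [N a q f [N s]] b [N s]]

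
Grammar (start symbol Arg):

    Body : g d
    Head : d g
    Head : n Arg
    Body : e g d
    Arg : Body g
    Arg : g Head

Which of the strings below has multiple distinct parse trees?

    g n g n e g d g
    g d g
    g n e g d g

g n g n e g d g: 1 tree
g d g: 2 trees
g n e g d g: 1 tree

g d g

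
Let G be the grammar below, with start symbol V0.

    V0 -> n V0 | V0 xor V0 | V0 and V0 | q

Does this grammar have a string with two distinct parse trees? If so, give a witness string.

Witness: n q and q

Derivation 1: V0 ⇒ n V0 ⇒ n V0 and V0 ⇒ n q and V0 ⇒ n q and q
Derivation 2: V0 ⇒ V0 and V0 ⇒ n V0 and V0 ⇒ n q and V0 ⇒ n q and q

Two distinct leftmost derivations for the same string.

Ambiguous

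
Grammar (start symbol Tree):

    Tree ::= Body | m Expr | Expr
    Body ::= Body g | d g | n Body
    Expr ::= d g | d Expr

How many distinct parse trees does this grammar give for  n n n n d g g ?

5

Parse trees for n n n n d g g:
  [Tree [Body [Body n [Body n [Body n [Body n [Body d g]]]]] g]]
  [Tree [Body n [Body [Body n [Body n [Body n [Body d g]]]] g]]]
  [Tree [Body n [Body n [Body [Body n [Body n [Body d g]]] g]]]]
  [Tree [Body n [Body n [Body n [Body [Body n [Body d g]] g]]]]]
  [Tree [Body n [Body n [Body n [Body n [Body [Body d g] g]]]]]]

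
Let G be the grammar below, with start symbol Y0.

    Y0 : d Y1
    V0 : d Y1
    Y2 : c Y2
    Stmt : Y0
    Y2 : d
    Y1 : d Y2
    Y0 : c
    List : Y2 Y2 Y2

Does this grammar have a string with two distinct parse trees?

(Stmt, V0, List are unreachable from Y0, so their rules don't affect L(Y0).) Restricted to the reachable nonterminals, every rule has the form A → t or A → t B, and no two rules for the same A share a first terminal. The grammar encodes a DFA — one run per string.

Unambiguous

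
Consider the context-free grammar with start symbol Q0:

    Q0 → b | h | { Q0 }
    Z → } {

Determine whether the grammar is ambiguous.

Unambiguous

Only Q0 is reachable from Q0; ignoring the rest: Each string is a nest of matched brackets around a single atom. An opening bracket forces the recursive rule; an atom forces the base rule.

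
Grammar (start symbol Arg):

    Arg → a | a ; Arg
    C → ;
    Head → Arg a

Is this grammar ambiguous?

Unambiguous

Only Arg is reachable from Arg; ignoring the rest: The reachable grammar is A → atom sep A | atom. Each atom is followed by either the separator (recurse) or end-of-string (stop) — no choice point.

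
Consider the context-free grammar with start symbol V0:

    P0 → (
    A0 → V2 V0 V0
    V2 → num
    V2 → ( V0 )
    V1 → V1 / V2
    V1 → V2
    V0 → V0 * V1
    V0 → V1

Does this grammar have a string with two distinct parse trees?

Unambiguous

Only V0, V1, V2 are reachable from V0; ignoring the rest: The grammar is stratified — V0 handles '*' (left-recursive), V1 handles '/', V2 atoms. Each operator has a fixed associativity and precedence level, so every string has one parse.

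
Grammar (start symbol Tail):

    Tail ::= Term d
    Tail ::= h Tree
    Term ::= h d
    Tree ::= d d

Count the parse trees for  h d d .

2

Parse trees for h d d:
  [Tail [Term h d] d]
  [Tail h [Tree d d]]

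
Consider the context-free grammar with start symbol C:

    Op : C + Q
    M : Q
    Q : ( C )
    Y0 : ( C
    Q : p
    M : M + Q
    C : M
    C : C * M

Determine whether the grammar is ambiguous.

Unambiguous

Only C, M, Q are reachable from C; ignoring the rest: The grammar is stratified — C handles '*' (left-recursive), M handles '+', Q atoms. Each operator has a fixed associativity and precedence level, so every string has one parse.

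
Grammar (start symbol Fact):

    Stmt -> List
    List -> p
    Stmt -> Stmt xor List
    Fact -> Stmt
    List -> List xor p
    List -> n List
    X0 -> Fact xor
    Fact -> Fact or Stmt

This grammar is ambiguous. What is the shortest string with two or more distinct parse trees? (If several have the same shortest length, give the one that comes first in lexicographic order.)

length 1: no string has ≥2 trees
length 2: no string has ≥2 trees
length 3: p xor p has 2 parse trees

Two derivations of p xor p:
  Fact ⇒ Stmt ⇒ List ⇒ List xor p ⇒ p xor p
  Fact ⇒ Stmt ⇒ Stmt xor List ⇒ List xor List ⇒ p xor List ⇒ p xor p

p xor p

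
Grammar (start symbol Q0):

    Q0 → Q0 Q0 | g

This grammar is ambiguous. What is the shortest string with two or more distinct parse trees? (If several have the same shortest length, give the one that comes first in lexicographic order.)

length 1: no string has ≥2 trees
length 2: no string has ≥2 trees
length 3: g g g has 2 parse trees

Two derivations of g g g:
  Q0 ⇒ Q0 Q0 ⇒ Q0 Q0 Q0 ⇒ g Q0 Q0 ⇒ g g Q0 ⇒ g g g
  Q0 ⇒ Q0 Q0 ⇒ g Q0 ⇒ g Q0 Q0 ⇒ g g Q0 ⇒ g g g

g g g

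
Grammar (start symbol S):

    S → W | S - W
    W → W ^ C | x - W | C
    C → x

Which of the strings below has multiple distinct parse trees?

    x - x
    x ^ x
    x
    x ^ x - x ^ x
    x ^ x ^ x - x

x - x: 2 trees
x ^ x: 1 tree
x: 1 tree
x ^ x - x ^ x: 1 tree
x ^ x ^ x - x: 1 tree

x - x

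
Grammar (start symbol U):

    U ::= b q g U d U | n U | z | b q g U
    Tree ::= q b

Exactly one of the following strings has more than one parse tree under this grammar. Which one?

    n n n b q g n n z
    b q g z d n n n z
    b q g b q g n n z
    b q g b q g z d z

b q g b q g z d z

n n n b q g n n z: 1 tree
b q g z d n n n z: 1 tree
b q g b q g n n z: 1 tree
b q g b q g z d z: 2 trees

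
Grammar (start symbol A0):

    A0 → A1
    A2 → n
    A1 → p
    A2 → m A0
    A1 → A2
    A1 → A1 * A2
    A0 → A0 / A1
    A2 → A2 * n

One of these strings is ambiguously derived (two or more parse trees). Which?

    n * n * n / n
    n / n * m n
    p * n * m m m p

n * n * n / n

n * n * n / n: 4 trees
n / n * m n: 1 tree
p * n * m m m p: 1 tree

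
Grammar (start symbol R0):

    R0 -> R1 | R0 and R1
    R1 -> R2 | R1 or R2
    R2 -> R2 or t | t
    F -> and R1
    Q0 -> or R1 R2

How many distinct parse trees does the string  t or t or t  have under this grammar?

Parse trees for t or t or t:
  [R0 [R1 [R2 [R2 [R2 t] or t] or t]]]
  [R0 [R1 [R1 [R2 t]] or [R2 [R2 t] or t]]]
  [R0 [R1 [R1 [R2 [R2 t] or t]] or [R2 t]]]
  [R0 [R1 [R1 [R1 [R2 t]] or [R2 t]] or [R2 t]]]

4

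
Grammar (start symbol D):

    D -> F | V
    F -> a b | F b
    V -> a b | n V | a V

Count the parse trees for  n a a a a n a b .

1

Parse trees for n a a a a n a b:
  [D [V n [V a [V a [V a [V a [V n [V a b]]]]]]]]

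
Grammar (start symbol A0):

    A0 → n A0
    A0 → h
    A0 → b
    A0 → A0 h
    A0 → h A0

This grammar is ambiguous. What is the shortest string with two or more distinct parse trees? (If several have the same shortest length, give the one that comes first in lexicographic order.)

h h

length 1: no string has ≥2 trees
length 2: h h has 2 parse trees

Two derivations of h h:
  A0 ⇒ A0 h ⇒ h h
  A0 ⇒ h A0 ⇒ h h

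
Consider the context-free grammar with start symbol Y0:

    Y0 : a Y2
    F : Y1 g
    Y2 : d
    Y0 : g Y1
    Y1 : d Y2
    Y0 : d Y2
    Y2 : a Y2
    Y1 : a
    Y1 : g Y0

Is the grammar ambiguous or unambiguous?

Unambiguous

Only Y0, Y1, Y2 are reachable from Y0; ignoring the rest: The reachable rules are right-linear with at most one rule per (nonterminal, next-terminal) pair. Each input token forces the next rule, so parsing is deterministic.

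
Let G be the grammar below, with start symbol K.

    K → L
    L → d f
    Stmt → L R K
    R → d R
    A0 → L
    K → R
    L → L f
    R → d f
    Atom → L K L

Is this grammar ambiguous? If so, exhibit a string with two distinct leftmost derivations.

Ambiguous

Witness: d f

Derivation 1: K ⇒ L ⇒ d f
Derivation 2: K ⇒ R ⇒ d f

Two distinct leftmost derivations for the same string.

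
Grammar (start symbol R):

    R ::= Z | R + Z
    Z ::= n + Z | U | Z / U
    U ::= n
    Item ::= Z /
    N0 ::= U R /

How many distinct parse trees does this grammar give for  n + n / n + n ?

Parse trees for n + n / n + n:
  [R [R [Z n + [Z [Z [U n]] / [U n]]]] + [Z [U n]]]
  [R [R [Z [Z n + [Z [U n]]] / [U n]]] + [Z [U n]]]
  [R [R [R [Z [U n]]] + [Z [Z [U n]] / [U n]]] + [Z [U n]]]

3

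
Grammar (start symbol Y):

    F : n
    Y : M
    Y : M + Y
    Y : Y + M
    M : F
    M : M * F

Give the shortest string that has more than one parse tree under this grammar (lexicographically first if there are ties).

n + n

length 1: no string has ≥2 trees
length 3: n + n has 2 parse trees

Two derivations of n + n:
  Y ⇒ M + Y ⇒ F + Y ⇒ n + Y ⇒ n + M ⇒ n + F ⇒ n + n
  Y ⇒ Y + M ⇒ M + M ⇒ F + M ⇒ n + M ⇒ n + F ⇒ n + n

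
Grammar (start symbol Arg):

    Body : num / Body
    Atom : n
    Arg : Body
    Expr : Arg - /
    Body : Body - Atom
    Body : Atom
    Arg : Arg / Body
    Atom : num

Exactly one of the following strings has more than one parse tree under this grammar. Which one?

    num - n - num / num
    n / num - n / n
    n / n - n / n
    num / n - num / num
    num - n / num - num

num / n - num / num

num - n - num / num: 1 tree
n / num - n / n: 1 tree
n / n - n / n: 1 tree
num / n - num / num: 3 trees
num - n / num - num: 1 tree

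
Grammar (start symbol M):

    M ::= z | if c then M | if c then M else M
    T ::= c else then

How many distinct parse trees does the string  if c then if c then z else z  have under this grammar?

2

Parse trees for if c then if c then z else z:
  [M if c then [M if c then [M z] else [M z]]]
  [M if c then [M if c then [M z]] else [M z]]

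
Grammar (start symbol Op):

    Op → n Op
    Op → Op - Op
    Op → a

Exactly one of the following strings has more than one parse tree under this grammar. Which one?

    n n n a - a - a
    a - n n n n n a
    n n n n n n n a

n n n a - a - a: 14 trees
a - n n n n n a: 1 tree
n n n n n n n a: 1 tree

n n n a - a - a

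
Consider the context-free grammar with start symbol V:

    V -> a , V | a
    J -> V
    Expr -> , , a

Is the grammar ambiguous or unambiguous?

Only V is reachable from V; ignoring the rest: Right-recursive list with a separator: after each atom, whether the separator follows determines the rule. One parse per string.

Unambiguous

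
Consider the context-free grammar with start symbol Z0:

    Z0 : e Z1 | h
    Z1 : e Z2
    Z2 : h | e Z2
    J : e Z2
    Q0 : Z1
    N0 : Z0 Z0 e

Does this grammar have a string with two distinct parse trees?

Unambiguous

(J, Q0, N0 are unreachable from Z0, so their rules don't affect L(Z0).) The reachable rules are right-linear with at most one rule per (nonterminal, next-terminal) pair. Each input token forces the next rule, so parsing is deterministic.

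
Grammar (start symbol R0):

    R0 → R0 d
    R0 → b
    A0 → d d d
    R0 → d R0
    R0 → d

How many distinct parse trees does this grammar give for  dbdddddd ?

Parse trees for dbdddddd:
  [R0 [R0 [R0 [R0 [R0 [R0 [R0 d [R0 b]] d] d] d] d] d] d]
  [R0 [R0 [R0 [R0 [R0 [R0 d [R0 [R0 b] d]] d] d] d] d] d]
  [R0 [R0 [R0 [R0 [R0 d [R0 [R0 [R0 b] d] d]] d] d] d] d]
  [R0 [R0 [R0 [R0 d [R0 [R0 [R0 [R0 b] d] d] d]] d] d] d]
  [R0 [R0 [R0 d [R0 [R0 [R0 [R0 [R0 b] d] d] d] d]] d] d]
  [R0 [R0 d [R0 [R0 [R0 [R0 [R0 [R0 b] d] d] d] d] d]] d]
  [R0 d [R0 [R0 [R0 [R0 [R0 [R0 [R0 b] d] d] d] d] d] d]]

7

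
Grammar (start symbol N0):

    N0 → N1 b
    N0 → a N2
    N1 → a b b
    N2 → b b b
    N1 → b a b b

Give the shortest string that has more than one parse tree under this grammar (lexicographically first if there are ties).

length 4: a b b b has 2 parse trees

Two derivations of a b b b:
  N0 ⇒ N1 b ⇒ a b b b
  N0 ⇒ a N2 ⇒ a b b b

a b b b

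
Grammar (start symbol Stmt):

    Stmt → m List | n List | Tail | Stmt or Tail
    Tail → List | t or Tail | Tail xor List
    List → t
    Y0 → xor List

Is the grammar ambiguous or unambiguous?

Ambiguous

Witness: t or t

Derivation 1: Stmt ⇒ Tail ⇒ t or Tail ⇒ t or List ⇒ t or t
Derivation 2: Stmt ⇒ Stmt or Tail ⇒ Tail or Tail ⇒ List or Tail ⇒ t or Tail ⇒ t or List ⇒ t or t

Two distinct leftmost derivations for the same string.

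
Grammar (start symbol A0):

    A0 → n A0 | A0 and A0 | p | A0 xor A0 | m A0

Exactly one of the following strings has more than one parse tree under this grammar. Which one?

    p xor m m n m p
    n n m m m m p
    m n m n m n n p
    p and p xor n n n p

p and p xor n n n p

p xor m m n m p: 1 tree
n n m m m m p: 1 tree
m n m n m n n p: 1 tree
p and p xor n n n p: 2 trees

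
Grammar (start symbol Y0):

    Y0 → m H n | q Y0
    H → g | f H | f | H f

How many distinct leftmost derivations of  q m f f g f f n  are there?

Parse trees for q m f f g f f n:
  [Y0 q [Y0 m [H f [H f [H [H [H g] f] f]]] n]]
  [Y0 q [Y0 m [H f [H [H f [H [H g] f]] f]] n]]
  [Y0 q [Y0 m [H f [H [H [H f [H g]] f] f]] n]]
  [Y0 q [Y0 m [H [H f [H f [H [H g] f]]] f] n]]
  [Y0 q [Y0 m [H [H f [H [H f [H g]] f]] f] n]]
  [Y0 q [Y0 m [H [H [H f [H f [H g]]] f] f] n]]

6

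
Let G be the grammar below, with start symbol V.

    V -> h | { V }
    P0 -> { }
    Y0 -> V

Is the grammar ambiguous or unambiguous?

Unambiguous

Only V is reachable from V; ignoring the rest: L(V) is { openⁿ atom closeⁿ : n ≥ 0 }. The bracket depth fixes n, and the derivation is forced at every step.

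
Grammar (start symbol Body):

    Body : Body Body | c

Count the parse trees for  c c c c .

5

Parse trees for c c c c:
  [Body [Body c] [Body [Body c] [Body [Body c] [Body c]]]]
  [Body [Body c] [Body [Body [Body c] [Body c]] [Body c]]]
  [Body [Body [Body c] [Body c]] [Body [Body c] [Body c]]]
  [Body [Body [Body c] [Body [Body c] [Body c]]] [Body c]]
  [Body [Body [Body [Body c] [Body c]] [Body c]] [Body c]]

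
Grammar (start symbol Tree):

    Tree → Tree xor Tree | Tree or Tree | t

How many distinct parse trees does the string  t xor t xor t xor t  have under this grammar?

Parse trees for t xor t xor t xor t:
  [Tree [Tree t] xor [Tree [Tree t] xor [Tree [Tree t] xor [Tree t]]]]
  [Tree [Tree t] xor [Tree [Tree [Tree t] xor [Tree t]] xor [Tree t]]]
  [Tree [Tree [Tree t] xor [Tree t]] xor [Tree [Tree t] xor [Tree t]]]
  [Tree [Tree [Tree t] xor [Tree [Tree t] xor [Tree t]]] xor [Tree t]]
  [Tree [Tree [Tree [Tree t] xor [Tree t]] xor [Tree t]] xor [Tree t]]

5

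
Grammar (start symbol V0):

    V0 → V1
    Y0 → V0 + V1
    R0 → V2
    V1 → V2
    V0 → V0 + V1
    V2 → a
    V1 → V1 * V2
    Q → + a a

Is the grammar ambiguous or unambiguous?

(R0, Y0, Q are unreachable from V0, so their rules don't affect L(V0).) The grammar is stratified — V0 handles '+' (left-recursive), V1 handles '*', V2 atoms. Each operator has a fixed associativity and precedence level, so every string has one parse.

Unambiguous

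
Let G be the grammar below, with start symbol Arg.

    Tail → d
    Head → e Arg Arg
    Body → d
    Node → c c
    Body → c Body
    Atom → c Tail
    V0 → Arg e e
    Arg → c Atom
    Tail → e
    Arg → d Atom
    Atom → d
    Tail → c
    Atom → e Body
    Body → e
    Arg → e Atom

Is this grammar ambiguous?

Unambiguous

(Head, V0, Node are unreachable from Arg, so their rules don't affect L(Arg).) Each reachable nonterminal has at most one production per leading terminal, and all productions are right-linear; the derivation is determined token-by-token.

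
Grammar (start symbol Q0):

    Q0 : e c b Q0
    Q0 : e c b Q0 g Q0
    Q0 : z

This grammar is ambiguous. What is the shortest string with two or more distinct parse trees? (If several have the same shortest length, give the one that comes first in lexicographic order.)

e c b e c b z g z

length 1: no string has ≥2 trees
length 4: no string has ≥2 trees
length 6: no string has ≥2 trees
length 7: no string has ≥2 trees
length 9: e c b e c b z g z has 2 parse trees

Two derivations of e c b e c b z g z:
  Q0 ⇒ e c b Q0 ⇒ e c b e c b Q0 g Q0 ⇒ e c b e c b z g Q0 ⇒ e c b e c b z g z
  Q0 ⇒ e c b Q0 g Q0 ⇒ e c b e c b Q0 g Q0 ⇒ e c b e c b z g Q0 ⇒ e c b e c b z g z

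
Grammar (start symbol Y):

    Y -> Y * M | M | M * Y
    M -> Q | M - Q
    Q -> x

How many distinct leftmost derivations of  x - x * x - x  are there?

Parse trees for x - x * x - x:
  [Y [Y [M [M [Q x]] - [Q x]]] * [M [M [Q x]] - [Q x]]]
  [Y [M [M [Q x]] - [Q x]] * [Y [M [M [Q x]] - [Q x]]]]

2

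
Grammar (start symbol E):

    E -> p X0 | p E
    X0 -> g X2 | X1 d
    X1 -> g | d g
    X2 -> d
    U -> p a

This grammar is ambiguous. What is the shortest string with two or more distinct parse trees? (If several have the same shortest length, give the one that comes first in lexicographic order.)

length 3: p g d has 2 parse trees

Two derivations of p g d:
  E ⇒ p X0 ⇒ p g X2 ⇒ p g d
  E ⇒ p X0 ⇒ p X1 d ⇒ p g d

p g d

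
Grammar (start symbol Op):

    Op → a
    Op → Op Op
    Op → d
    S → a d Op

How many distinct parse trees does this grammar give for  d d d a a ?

14

Parse trees for d d d a a (showing first 6 of 14):
  [Op [Op d] [Op [Op d] [Op [Op d] [Op [Op a] [Op a]]]]]
  [Op [Op d] [Op [Op d] [Op [Op [Op d] [Op a]] [Op a]]]]
  [Op [Op d] [Op [Op [Op d] [Op d]] [Op [Op a] [Op a]]]]
  [Op [Op d] [Op [Op [Op d] [Op [Op d] [Op a]]] [Op a]]]
  [Op [Op d] [Op [Op [Op [Op d] [Op d]] [Op a]] [Op a]]]
  [Op [Op [Op d] [Op d]] [Op [Op d] [Op [Op a] [Op a]]]]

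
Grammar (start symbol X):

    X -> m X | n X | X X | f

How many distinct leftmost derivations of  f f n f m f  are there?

Parse trees for f f n f m f:
  [X [X f] [X [X f] [X n [X [X f] [X m [X f]]]]]]
  [X [X f] [X [X f] [X [X n [X f]] [X m [X f]]]]]
  [X [X f] [X [X [X f] [X n [X f]]] [X m [X f]]]]
  [X [X [X f] [X f]] [X n [X [X f] [X m [X f]]]]]
  [X [X [X f] [X f]] [X [X n [X f]] [X m [X f]]]]
  [X [X [X f] [X [X f] [X n [X f]]]] [X m [X f]]]
  [X [X [X [X f] [X f]] [X n [X f]]] [X m [X f]]]

7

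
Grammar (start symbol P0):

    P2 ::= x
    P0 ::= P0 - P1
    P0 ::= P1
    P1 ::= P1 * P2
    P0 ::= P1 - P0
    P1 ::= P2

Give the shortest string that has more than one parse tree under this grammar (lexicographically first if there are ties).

length 1: no string has ≥2 trees
length 3: x - x has 2 parse trees

Two derivations of x - x:
  P0 ⇒ P0 - P1 ⇒ P1 - P1 ⇒ P2 - P1 ⇒ x - P1 ⇒ x - P2 ⇒ x - x
  P0 ⇒ P1 - P0 ⇒ P2 - P0 ⇒ x - P0 ⇒ x - P1 ⇒ x - P2 ⇒ x - x

x - x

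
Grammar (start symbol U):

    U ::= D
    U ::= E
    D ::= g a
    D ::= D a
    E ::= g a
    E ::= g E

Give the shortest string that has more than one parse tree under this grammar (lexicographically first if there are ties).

length 2: g a has 2 parse trees

Two derivations of g a:
  U ⇒ D ⇒ g a
  U ⇒ E ⇒ g a

g a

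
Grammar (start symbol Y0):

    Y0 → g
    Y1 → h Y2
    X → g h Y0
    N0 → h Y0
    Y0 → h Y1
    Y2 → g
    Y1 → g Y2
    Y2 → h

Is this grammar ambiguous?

Unambiguous

(N0, X are unreachable from Y0, so their rules don't affect L(Y0).) Each reachable nonterminal has at most one production per leading terminal, and all productions are right-linear; the derivation is determined token-by-token.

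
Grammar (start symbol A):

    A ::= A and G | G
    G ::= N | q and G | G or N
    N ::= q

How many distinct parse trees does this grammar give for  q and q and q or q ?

Parse trees for q and q and q or q:
  [A [A [G [N q]]] and [G q and [G [G [N q]] or [N q]]]]
  [A [A [G [N q]]] and [G [G q and [G [N q]]] or [N q]]]
  [A [A [A [G [N q]]] and [G [N q]]] and [G [G [N q]] or [N q]]]
  [A [A [G q and [G [N q]]]] and [G [G [N q]] or [N q]]]
  [A [G q and [G q and [G [G [N q]] or [N q]]]]]
  [A [G q and [G [G q and [G [N q]]] or [N q]]]]
  [A [G [G q and [G q and [G [N q]]]] or [N q]]]

7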